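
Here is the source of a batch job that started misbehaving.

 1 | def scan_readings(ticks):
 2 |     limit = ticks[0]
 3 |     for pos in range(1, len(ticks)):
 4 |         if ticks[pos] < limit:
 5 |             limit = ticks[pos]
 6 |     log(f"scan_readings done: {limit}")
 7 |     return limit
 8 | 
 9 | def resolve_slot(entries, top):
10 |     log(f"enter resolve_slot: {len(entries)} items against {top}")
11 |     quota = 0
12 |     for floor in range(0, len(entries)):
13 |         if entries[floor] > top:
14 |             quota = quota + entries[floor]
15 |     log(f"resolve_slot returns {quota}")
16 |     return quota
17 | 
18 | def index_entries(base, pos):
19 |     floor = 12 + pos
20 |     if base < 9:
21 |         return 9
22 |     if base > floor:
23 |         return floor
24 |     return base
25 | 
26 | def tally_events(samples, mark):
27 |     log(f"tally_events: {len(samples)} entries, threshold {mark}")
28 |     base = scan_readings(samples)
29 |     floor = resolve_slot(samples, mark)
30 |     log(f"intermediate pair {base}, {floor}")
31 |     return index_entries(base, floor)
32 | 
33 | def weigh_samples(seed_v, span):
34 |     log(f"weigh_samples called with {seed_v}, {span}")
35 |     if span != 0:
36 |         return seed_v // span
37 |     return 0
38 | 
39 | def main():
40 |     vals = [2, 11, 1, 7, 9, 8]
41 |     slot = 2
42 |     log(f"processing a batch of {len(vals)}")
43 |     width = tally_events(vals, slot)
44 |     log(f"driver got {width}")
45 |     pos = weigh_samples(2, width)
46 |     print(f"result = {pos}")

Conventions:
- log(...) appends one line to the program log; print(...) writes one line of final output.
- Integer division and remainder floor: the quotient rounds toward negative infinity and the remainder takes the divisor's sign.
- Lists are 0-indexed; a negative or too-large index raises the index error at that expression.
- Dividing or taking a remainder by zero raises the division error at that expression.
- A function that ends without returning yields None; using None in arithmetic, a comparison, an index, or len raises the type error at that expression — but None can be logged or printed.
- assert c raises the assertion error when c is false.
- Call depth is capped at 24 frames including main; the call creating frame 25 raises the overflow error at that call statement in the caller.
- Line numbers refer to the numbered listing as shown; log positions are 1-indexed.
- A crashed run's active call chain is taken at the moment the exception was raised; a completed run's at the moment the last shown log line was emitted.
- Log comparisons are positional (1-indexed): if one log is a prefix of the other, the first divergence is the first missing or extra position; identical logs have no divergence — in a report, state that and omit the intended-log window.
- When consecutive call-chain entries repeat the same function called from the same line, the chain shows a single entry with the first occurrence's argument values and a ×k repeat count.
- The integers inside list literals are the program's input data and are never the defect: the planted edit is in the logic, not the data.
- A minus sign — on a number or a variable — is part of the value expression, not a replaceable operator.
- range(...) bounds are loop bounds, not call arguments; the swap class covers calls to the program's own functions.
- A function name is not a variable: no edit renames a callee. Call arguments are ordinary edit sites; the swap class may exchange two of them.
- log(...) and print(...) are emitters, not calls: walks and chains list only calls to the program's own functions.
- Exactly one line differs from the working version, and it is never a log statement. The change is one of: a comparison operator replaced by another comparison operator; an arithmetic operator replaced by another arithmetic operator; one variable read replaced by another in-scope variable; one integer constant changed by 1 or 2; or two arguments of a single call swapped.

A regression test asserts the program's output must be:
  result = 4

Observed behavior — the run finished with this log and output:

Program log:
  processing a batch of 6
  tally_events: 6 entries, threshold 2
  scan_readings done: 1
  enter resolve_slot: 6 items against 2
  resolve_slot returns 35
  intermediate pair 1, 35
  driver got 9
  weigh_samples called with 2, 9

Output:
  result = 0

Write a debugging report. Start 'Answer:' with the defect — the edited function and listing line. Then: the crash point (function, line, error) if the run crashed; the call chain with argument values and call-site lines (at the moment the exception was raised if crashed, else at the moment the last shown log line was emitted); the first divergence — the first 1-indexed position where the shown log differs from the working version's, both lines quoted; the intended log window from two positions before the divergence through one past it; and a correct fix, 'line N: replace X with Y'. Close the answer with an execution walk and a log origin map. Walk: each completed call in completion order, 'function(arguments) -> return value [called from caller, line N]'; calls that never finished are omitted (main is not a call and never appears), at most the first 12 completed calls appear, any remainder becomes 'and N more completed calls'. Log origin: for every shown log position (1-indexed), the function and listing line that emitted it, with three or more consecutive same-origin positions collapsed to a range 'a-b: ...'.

Answer: the defect is in main at line 45.
Key fact: Log line 8 is where behavior first shows: 'weigh_samples called with 2, 9' appears instead of 'weigh_samples called with 9, 2'.
Call chain: main -> weigh_samples(2, 9) (called at line 45).
First divergence: position 8; shown 'weigh_samples called with 2, 9' vs intended 'weigh_samples called with 9, 2'.
Intended log window:
  6: intermediate pair 1, 35
  7: driver got 9
  8: weigh_samples called with 9, 2
Execution walk:
  scan_readings([2, 11, 1, 7, 9, 8]) -> 1  [called from tally_events, line 28]
  resolve_slot([2, 11, 1, 7, 9, 8], 2) -> 35  [called from tally_events, line 29]
  index_entries(1, 35) -> 9  [called from tally_events, line 31]
  tally_events([2, 11, 1, 7, 9, 8], 2) -> 9  [called from main, line 43]
  weigh_samples(2, 9) -> 0  [called from main, line 45]
Origin of each log line:
  1: logged in main at line 42
  2: logged in tally_events at line 27
  3: logged in scan_readings at line 6
  4: logged in resolve_slot at line 10
  5: logged in resolve_slot at line 15
  6: logged in tally_events at line 30
  7: logged in main at line 44
  8: logged in weigh_samples at line 34
A correct fix: line 45: replace `weigh_samples(2, width)` with `weigh_samples(width, 2)`.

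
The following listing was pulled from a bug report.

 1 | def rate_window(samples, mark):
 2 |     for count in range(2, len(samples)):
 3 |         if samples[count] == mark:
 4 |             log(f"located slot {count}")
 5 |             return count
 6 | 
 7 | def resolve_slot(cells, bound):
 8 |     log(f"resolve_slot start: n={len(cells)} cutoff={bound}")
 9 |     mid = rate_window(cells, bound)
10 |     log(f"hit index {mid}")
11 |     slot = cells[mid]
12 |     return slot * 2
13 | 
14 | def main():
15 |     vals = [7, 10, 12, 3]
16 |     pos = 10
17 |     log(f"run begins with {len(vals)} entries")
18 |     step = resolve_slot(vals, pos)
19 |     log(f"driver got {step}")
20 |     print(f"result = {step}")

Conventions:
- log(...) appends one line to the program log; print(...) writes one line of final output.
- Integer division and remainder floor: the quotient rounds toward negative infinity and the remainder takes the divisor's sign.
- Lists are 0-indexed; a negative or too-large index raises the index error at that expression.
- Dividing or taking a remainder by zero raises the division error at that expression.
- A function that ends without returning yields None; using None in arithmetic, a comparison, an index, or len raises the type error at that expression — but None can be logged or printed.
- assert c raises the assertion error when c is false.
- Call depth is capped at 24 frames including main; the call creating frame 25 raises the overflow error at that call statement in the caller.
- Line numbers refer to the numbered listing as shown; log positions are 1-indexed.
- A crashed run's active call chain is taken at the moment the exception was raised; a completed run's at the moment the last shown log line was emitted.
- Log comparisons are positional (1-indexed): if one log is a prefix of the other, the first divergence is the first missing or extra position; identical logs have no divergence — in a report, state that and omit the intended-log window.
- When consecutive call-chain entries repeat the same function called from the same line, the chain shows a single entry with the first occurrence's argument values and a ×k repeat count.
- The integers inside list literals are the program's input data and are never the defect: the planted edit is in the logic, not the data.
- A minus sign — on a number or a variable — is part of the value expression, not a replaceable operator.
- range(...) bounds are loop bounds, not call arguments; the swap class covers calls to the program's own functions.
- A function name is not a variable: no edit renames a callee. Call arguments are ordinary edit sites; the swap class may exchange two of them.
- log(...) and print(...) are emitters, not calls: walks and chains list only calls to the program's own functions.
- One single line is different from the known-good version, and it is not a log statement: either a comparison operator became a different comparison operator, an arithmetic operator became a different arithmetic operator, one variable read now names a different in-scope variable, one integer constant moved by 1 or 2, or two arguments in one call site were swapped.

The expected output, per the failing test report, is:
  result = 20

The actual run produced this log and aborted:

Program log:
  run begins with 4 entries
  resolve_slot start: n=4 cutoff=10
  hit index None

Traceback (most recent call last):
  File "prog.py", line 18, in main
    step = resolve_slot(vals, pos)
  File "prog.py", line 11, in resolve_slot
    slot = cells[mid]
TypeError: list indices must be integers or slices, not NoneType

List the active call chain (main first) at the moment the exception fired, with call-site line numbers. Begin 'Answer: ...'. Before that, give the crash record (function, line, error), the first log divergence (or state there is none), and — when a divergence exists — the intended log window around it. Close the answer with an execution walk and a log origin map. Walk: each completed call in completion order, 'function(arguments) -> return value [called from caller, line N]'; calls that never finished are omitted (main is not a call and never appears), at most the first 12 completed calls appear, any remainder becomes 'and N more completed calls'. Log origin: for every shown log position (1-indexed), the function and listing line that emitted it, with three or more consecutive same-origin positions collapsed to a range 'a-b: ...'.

Answer: main -> resolve_slot (called at line 18).
The tell: The earliest visible damage is log position 3 — 'hit index None' rather than the intended 'located slot 1'.
Crash: resolve_slot, line 11, TypeError.
First divergence: at position 3 the run shows 'hit index None' where the working version logs 'located slot 1'.
Intended log window:
  1: run begins with 4 entries
  2: resolve_slot start: n=4 cutoff=10
  3: located slot 1
  4: hit index 1
Execution walk:
  rate_window([7, 10, 12, 3], 10) -> None  [called from resolve_slot, line 9]
Log origin:
  1: logged in main at line 17
  2: logged in resolve_slot at line 8
  3: logged in resolve_slot at line 10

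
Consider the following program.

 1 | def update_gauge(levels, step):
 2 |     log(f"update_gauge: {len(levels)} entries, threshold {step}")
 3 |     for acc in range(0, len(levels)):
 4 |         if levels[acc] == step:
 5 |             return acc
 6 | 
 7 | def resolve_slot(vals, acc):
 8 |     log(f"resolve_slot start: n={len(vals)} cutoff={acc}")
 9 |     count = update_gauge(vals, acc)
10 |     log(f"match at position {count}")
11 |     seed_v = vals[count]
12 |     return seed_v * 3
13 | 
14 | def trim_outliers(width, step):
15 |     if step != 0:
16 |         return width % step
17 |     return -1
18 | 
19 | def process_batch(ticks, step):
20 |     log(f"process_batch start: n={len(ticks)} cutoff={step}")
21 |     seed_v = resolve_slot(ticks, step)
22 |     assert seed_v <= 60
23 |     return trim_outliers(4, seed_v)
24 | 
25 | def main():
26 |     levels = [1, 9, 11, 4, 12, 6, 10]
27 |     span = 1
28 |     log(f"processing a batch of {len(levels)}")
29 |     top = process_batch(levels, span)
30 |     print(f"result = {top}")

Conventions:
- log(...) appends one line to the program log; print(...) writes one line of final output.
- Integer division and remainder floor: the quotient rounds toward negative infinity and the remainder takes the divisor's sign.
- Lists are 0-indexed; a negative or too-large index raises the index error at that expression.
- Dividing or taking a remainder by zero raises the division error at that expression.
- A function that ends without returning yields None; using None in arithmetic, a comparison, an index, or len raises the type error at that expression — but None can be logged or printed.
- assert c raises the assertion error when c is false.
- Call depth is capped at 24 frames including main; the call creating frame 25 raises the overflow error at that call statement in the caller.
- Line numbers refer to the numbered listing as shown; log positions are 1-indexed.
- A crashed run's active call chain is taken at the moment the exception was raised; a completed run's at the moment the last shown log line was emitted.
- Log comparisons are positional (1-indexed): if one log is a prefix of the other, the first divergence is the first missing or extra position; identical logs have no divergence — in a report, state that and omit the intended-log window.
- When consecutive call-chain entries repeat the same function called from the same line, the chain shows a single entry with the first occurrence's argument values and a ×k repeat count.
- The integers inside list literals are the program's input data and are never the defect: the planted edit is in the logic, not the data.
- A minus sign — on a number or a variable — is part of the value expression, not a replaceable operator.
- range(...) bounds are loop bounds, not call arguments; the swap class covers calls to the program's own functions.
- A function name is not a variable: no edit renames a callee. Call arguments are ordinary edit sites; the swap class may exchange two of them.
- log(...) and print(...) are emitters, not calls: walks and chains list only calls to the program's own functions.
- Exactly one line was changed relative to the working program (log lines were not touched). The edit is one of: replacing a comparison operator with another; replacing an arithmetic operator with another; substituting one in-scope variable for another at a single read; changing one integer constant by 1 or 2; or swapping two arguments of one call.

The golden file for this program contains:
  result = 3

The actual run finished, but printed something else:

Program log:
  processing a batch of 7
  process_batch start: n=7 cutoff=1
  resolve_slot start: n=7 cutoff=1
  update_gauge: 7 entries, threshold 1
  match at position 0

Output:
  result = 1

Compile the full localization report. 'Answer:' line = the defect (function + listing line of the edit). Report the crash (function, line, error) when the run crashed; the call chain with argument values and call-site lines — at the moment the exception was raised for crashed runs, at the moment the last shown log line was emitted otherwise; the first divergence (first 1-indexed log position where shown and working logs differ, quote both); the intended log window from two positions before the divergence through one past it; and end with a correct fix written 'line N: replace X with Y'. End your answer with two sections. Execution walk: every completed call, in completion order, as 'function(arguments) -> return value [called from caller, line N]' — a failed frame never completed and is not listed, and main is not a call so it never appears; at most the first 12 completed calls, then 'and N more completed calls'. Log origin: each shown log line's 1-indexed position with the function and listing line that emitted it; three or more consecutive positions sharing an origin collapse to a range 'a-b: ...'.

Answer: the defect is in process_batch at line 23.
Key observation: Nothing in the log betrays the bug — only the output does.
Call chain: main -> process_batch([1, 9, 11, 4, 12, 6, 10], 1) (called at line 29) -> resolve_slot([1, 9, 11, 4, 12, 6, 10], 1) (called at line 21).
First divergence: none — the logs agree in full.
Execution walk:
  update_gauge([1, 9, 11, 4, 12, 6, 10], 1) -> 0  [called from resolve_slot, line 9]
  resolve_slot([1, 9, 11, 4, 12, 6, 10], 1) -> 3  [called from process_batch, line 21]
  trim_outliers(4, 3) -> 1  [called from process_batch, line 23]
  process_batch([1, 9, 11, 4, 12, 6, 10], 1) -> 1  [called from main, line 29]
Origin of each log line:
  1: emitted by main (line 28)
  2: emitted by process_batch (line 20)
  3: emitted by resolve_slot (line 8)
  4: emitted by update_gauge (line 2)
  5: emitted by resolve_slot (line 10)
A correct fix: line 23: replace `trim_outliers(4, seed_v)` with `trim_outliers(seed_v, 4)`.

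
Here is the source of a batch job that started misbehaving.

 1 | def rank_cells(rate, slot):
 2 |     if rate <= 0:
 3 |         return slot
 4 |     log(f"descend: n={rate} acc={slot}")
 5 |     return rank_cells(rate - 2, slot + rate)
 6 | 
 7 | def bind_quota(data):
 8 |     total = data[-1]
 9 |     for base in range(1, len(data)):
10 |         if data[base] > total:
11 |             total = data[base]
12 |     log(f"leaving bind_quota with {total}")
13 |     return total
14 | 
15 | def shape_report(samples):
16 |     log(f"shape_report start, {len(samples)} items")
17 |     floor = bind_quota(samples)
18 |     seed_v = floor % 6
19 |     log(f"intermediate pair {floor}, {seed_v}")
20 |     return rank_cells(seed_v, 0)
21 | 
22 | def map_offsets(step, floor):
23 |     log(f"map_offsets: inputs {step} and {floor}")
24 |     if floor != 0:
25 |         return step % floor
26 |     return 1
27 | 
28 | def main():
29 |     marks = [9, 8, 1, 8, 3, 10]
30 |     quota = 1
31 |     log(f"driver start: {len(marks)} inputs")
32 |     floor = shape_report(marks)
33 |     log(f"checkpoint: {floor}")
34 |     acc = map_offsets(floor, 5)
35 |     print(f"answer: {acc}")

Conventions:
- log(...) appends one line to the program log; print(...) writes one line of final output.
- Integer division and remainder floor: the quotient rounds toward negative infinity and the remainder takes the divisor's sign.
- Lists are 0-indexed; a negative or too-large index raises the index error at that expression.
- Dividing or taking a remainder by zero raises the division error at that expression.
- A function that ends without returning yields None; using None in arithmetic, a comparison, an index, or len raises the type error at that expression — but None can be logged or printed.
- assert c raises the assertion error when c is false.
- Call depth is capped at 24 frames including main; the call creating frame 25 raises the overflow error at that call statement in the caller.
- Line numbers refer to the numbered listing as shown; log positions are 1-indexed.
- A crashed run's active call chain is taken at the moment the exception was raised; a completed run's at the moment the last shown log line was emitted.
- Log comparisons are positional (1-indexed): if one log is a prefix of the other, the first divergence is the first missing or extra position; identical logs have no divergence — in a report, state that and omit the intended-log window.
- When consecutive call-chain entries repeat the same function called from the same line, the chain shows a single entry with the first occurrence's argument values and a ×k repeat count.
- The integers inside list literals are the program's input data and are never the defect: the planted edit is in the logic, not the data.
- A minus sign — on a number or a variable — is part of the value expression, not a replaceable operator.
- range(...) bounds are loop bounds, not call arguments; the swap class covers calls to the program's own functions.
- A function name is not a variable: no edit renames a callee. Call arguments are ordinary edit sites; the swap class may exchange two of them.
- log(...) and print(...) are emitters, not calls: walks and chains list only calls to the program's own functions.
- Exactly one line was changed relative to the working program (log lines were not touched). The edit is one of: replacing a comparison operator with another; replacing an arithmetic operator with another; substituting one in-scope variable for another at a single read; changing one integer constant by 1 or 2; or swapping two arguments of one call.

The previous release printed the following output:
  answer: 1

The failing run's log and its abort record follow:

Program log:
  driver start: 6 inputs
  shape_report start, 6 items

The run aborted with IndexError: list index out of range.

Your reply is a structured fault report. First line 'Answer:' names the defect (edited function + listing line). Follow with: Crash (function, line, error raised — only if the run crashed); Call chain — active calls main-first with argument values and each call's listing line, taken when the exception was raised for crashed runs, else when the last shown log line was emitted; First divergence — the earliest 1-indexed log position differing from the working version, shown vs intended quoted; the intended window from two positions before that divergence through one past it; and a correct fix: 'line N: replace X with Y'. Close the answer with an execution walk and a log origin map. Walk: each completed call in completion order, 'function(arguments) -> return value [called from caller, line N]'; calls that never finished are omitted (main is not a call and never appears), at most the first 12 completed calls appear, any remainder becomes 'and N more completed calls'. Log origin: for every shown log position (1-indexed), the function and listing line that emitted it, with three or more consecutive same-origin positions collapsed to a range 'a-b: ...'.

Answer: the defect is in bind_quota at line 8.
Key observation: The shown log is a 2-line prefix of the intended one, whose next entry is 'leaving bind_quota with 10'.
Crash: bind_quota, line 8, IndexError.
Call chain: main -> shape_report([9, 8, 1, 8, 3, 10]) (called at line 32) -> bind_quota([9, 8, 1, 8, 3, 10]) (called at line 17).
First divergence: position 3 — the faulty run's log ends after 2 lines; the working version continues with 'leaving bind_quota with 10'.
Intended log window:
  1: driver start: 6 inputs
  2: shape_report start, 6 items
  3: leaving bind_quota with 10
  4: intermediate pair 10, 4
Execution walk:
  (no call completed)
Log line origins:
  1: logged in main at line 31
  2: logged in shape_report at line 16
A correct fix: line 8: replace `-1` with `0`.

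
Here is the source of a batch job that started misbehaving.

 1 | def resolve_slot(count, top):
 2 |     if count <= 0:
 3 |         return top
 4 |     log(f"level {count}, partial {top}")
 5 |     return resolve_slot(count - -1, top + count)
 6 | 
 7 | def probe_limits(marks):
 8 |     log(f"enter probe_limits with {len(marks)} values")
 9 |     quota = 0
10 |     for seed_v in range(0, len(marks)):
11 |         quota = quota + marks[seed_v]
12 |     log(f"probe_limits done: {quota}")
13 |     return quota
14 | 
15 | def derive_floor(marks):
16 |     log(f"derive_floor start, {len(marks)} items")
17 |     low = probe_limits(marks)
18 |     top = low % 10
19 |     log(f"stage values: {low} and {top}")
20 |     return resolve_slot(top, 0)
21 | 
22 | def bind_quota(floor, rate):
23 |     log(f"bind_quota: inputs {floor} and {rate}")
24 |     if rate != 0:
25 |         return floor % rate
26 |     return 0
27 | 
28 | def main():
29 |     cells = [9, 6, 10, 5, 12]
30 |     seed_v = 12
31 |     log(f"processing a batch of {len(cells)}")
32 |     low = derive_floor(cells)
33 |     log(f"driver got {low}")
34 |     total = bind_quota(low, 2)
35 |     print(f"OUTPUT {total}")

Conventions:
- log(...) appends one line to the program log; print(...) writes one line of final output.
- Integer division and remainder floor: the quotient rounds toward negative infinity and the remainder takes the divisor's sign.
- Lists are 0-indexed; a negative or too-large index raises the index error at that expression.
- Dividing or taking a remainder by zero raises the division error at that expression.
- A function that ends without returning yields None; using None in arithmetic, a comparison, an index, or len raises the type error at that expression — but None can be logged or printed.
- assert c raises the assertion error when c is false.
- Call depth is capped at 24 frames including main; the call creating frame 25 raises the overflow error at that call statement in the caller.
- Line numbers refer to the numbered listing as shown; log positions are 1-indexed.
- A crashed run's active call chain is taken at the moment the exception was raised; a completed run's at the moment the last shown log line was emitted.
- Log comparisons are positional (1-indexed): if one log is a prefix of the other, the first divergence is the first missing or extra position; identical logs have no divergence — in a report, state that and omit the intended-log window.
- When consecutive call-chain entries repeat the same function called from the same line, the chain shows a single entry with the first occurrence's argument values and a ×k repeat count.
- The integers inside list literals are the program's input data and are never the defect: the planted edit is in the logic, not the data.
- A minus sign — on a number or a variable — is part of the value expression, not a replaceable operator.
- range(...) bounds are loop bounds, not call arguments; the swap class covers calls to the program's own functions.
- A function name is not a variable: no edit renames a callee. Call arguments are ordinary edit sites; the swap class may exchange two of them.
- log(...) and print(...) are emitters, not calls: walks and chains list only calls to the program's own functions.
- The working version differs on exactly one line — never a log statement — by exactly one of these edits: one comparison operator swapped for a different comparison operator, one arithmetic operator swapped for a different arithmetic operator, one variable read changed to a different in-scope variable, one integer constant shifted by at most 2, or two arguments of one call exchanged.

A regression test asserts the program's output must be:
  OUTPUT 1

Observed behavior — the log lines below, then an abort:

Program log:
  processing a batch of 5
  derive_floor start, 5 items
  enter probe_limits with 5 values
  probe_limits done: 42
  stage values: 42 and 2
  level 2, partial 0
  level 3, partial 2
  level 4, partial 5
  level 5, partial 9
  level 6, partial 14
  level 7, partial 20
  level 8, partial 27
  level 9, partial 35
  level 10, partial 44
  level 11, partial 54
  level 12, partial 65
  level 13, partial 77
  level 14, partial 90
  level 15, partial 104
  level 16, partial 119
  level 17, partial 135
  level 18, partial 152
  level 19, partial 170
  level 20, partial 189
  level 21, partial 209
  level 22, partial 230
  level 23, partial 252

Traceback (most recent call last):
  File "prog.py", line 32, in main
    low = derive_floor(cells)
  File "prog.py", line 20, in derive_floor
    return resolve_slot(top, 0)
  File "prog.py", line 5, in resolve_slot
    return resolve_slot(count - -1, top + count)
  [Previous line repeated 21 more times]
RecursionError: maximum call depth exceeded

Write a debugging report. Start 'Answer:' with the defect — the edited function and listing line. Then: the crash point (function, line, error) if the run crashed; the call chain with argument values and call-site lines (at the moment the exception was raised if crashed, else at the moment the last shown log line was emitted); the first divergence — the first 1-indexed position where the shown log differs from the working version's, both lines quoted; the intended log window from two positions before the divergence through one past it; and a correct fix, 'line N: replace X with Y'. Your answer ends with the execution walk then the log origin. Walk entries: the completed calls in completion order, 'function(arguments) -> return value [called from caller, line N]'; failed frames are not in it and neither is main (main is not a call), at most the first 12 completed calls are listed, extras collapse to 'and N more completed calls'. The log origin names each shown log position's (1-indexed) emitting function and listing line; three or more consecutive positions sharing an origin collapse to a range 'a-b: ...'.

Answer: the defect is in resolve_slot at line 5.
Key fact: Position 7 is the first bad log line: 'level 3, partial 2' should read 'level 1, partial 2'.
Crash: resolve_slot, line 5, RecursionError.
Call chain: main -> derive_floor([9, 6, 10, 5, 12]) (called at line 32) -> resolve_slot(2, 0) (called at line 20) -> resolve_slot(3, 2) (called at line 5) ×21.
First divergence: position 7; shown 'level 3, partial 2' vs intended 'level 1, partial 2'.
Intended log window:
  5: stage values: 42 and 2
  6: level 2, partial 0
  7: level 1, partial 2
  8: driver got 3
Execution walk:
  probe_limits([9, 6, 10, 5, 12]) -> 42  [called from derive_floor, line 17]
Origin of each log line:
  1: logged in main at line 31
  2: logged in derive_floor at line 16
  3: logged in probe_limits at line 8
  4: logged in probe_limits at line 12
  5: logged in derive_floor at line 19
  6-27: logged in resolve_slot at line 4
A correct fix: line 5: replace `-1` with `1`.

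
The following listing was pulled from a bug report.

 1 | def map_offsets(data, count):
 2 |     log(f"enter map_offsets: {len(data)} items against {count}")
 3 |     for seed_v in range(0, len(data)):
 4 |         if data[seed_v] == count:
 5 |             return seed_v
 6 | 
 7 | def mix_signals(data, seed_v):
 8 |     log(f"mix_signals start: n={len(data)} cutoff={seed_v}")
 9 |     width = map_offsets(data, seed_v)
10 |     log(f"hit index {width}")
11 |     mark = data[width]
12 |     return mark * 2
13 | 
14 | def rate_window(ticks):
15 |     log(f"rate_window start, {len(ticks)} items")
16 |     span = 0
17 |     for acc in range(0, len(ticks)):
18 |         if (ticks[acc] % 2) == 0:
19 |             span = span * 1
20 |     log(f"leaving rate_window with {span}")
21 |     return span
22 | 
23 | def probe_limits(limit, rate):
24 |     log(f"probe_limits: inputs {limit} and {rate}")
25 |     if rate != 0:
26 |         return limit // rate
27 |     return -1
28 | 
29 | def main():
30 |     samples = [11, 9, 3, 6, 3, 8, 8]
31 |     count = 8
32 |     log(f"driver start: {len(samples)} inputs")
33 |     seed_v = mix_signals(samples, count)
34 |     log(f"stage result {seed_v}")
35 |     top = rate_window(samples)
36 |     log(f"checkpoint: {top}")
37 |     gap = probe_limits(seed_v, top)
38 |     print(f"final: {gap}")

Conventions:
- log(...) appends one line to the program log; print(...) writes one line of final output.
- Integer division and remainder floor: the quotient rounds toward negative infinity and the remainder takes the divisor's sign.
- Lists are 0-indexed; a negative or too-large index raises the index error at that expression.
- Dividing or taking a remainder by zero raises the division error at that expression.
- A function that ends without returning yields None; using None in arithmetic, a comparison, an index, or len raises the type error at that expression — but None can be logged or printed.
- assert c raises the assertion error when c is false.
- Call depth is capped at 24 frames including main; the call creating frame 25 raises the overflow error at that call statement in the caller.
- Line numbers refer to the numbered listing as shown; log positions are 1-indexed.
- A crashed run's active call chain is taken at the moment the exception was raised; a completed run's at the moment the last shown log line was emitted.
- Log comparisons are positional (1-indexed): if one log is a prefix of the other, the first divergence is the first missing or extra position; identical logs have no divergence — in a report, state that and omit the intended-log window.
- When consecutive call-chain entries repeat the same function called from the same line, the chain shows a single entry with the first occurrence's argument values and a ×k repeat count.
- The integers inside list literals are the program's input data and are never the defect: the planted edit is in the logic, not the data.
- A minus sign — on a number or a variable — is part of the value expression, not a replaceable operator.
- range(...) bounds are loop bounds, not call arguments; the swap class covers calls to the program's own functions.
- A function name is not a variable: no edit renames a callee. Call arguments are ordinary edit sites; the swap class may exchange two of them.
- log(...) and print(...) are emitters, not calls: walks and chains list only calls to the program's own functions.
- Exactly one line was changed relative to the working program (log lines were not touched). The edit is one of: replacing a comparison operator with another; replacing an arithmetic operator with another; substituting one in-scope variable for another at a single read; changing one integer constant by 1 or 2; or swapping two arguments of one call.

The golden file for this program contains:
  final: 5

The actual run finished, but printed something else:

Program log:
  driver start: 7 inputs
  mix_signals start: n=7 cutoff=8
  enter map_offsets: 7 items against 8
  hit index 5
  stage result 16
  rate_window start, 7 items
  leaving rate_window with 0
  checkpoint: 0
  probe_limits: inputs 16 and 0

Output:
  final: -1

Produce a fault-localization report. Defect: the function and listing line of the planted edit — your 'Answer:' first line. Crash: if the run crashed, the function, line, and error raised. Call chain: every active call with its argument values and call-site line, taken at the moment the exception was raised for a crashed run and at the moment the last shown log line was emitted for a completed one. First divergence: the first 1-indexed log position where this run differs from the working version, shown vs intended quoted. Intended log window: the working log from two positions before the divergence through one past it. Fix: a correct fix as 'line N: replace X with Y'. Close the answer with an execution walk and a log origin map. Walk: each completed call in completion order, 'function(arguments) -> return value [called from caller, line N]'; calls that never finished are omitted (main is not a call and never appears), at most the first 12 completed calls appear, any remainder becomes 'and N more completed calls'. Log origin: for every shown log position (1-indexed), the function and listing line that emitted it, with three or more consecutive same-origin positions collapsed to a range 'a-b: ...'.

Answer: the defect is in rate_window at line 19.
The tell: Position 7 is the first bad log line: 'leaving rate_window with 0' should read 'leaving rate_window with 3'.
Call chain: main -> probe_limits(16, 0) (called at line 37).
First divergence: position 7 — shown 'leaving rate_window with 0', intended 'leaving rate_window with 3'.
Intended log window:
  5: stage result 16
  6: rate_window start, 7 items
  7: leaving rate_window with 3
  8: checkpoint: 3
Execution walk:
  map_offsets([11, 9, 3, 6, 3, 8, 8], 8) -> 5  [called from mix_signals, line 9]
  mix_signals([11, 9, 3, 6, 3, 8, 8], 8) -> 16  [called from main, line 33]
  rate_window([11, 9, 3, 6, 3, 8, 8]) -> 0  [called from main, line 35]
  probe_limits(16, 0) -> -1  [called from main, line 37]
Log line origins:
  1: from main, line 32
  2: from mix_signals, line 8
  3: from map_offsets, line 2
  4: from mix_signals, line 10
  5: from main, line 34
  6: from rate_window, line 15
  7: from rate_window, line 20
  8: from main, line 36
  9: from probe_limits, line 24
A correct fix: line 19: replace `*` with `+`.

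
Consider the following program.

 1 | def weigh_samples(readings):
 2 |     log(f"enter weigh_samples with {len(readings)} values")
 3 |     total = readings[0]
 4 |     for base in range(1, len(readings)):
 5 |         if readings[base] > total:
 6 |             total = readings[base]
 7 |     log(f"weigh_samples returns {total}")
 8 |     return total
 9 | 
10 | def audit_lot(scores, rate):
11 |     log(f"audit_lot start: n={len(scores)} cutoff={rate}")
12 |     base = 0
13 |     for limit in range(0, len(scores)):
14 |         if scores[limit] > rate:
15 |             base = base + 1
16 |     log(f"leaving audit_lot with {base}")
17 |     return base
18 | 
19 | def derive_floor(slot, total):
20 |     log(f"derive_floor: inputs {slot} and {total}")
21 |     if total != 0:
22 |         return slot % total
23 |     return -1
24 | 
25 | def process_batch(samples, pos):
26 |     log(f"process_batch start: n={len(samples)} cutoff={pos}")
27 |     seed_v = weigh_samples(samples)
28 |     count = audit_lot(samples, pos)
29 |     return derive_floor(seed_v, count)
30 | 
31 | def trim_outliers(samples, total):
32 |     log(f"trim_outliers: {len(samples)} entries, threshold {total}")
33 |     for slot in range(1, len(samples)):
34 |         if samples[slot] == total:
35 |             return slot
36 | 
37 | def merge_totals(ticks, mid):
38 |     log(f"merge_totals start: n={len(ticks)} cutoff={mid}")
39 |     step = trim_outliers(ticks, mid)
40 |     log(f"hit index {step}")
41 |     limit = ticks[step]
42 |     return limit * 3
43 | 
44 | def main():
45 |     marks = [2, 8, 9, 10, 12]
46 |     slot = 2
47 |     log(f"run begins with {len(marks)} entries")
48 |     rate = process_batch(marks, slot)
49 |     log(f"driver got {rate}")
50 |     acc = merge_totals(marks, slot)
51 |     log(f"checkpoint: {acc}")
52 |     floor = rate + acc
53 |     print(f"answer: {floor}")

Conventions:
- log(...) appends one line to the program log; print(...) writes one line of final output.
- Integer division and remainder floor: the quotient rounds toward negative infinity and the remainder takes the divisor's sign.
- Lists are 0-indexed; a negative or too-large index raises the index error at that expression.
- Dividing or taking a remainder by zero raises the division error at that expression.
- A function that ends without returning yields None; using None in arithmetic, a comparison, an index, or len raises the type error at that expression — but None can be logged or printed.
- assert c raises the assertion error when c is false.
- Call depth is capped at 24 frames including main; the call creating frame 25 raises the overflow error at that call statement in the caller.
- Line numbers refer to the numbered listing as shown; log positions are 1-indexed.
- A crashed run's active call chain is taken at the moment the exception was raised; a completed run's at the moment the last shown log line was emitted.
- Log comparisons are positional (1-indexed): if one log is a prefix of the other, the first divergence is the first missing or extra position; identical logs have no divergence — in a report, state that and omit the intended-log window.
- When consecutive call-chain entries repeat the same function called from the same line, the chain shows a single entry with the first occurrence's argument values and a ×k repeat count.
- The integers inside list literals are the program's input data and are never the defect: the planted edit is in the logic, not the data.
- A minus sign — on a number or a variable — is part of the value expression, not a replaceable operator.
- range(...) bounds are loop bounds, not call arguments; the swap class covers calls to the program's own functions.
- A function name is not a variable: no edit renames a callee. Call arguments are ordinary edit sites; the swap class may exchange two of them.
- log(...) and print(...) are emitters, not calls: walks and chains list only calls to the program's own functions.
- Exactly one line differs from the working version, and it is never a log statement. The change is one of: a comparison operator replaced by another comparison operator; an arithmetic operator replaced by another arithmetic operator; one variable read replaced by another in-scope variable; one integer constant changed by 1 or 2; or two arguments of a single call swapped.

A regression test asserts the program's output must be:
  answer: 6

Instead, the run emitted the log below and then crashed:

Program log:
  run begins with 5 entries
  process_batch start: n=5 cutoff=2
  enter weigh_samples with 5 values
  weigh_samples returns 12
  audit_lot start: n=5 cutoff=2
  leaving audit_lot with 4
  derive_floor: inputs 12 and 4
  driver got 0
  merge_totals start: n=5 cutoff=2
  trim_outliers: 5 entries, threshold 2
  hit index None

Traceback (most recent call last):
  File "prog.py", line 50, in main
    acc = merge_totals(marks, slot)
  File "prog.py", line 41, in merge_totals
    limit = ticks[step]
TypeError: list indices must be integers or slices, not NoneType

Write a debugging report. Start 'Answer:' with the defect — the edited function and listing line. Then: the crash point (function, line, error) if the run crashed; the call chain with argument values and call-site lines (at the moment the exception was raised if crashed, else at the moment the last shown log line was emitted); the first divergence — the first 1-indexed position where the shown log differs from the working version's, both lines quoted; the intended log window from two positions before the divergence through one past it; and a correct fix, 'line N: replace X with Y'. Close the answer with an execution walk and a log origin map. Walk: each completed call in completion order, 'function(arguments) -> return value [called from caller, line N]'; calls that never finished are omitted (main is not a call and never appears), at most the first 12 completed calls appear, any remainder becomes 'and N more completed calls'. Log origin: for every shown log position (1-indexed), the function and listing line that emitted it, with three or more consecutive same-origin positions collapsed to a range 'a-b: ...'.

Answer: the defect is in trim_outliers at line 33.
Key fact: Position 11 is the first bad log line: 'hit index None' should read 'hit index 0'.
Crash: merge_totals, line 41, TypeError.
Call chain: main -> merge_totals([2, 8, 9, 10, 12], 2) (called at line 50).
First divergence: position 11 — shown 'hit index None', intended 'hit index 0'.
Intended log window:
  9: merge_totals start: n=5 cutoff=2
  10: trim_outliers: 5 entries, threshold 2
  11: hit index 0
  12: checkpoint: 6
Execution walk:
  weigh_samples([2, 8, 9, 10, 12]) -> 12  [called from process_batch, line 27]
  audit_lot([2, 8, 9, 10, 12], 2) -> 4  [called from process_batch, line 28]
  derive_floor(12, 4) -> 0  [called from process_batch, line 29]
  process_batch([2, 8, 9, 10, 12], 2) -> 0  [called from main, line 48]
  trim_outliers([2, 8, 9, 10, 12], 2) -> None  [called from merge_totals, line 39]
Log origins:
  1: from main, line 47
  2: from process_batch, line 26
  3: from weigh_samples, line 2
  4: from weigh_samples, line 7
  5: from audit_lot, line 11
  6: from audit_lot, line 16
  7: from derive_floor, line 20
  8: from main, line 49
  9: from merge_totals, line 38
  10: from trim_outliers, line 32
  11: from merge_totals, line 40
A correct fix: line 33: replace `1` with `0`.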